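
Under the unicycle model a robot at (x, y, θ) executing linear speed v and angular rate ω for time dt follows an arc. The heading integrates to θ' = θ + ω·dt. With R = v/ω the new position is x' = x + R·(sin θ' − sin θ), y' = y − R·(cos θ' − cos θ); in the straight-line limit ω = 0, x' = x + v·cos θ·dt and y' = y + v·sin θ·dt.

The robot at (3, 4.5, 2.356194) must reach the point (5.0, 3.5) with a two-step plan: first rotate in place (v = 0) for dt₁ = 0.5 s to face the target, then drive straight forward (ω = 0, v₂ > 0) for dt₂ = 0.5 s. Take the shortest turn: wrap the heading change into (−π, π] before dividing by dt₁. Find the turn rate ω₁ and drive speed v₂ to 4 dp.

ω₁ = -5.6397, v₂ = 4.4721

heading to target = atan2(3.5−4.5, 5−3) = -0.4636
Δθ = wrap(-0.4636 − 2.3562) = -2.8198; ω₁ = Δθ/dt₁ = -5.6397
distance = √((5−3)² + (3.5−4.5)²) = 2.2361; v₂ = distance/dt₂ = 4.4721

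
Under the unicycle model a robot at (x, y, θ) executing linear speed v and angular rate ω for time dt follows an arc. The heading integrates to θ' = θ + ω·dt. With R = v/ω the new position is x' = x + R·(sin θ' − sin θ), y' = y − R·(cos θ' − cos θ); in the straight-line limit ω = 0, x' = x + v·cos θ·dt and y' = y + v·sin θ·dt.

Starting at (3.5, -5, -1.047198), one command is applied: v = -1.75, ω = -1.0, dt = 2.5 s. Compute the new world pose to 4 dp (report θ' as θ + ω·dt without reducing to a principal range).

(5.7061, -2.5170, -3.5472)

θ' = -1.0472 + -1.0·2.5 = -3.5472
R = v/ω = -1.75/-1.0 = 1.7500
x' = 3.5 + 1.7500·(sin -3.5472 − sin -1.0472) = 5.7061
y' = -5 − 1.7500·(cos -3.5472 − cos -1.0472) = -2.5170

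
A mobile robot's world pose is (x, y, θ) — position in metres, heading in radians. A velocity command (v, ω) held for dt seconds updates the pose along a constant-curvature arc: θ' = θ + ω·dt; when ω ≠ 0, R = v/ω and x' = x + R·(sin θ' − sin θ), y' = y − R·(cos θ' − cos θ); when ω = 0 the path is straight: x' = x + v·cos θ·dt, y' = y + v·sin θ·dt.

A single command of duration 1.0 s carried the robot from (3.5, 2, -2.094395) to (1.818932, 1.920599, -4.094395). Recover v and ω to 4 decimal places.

Δθ = -4.094395 − -2.094395 = -2.000000
ω = Δθ/dt = -2.000000/1.0 = -2.0000
R = Δx/(sin θ' − sin θ) = -1.0000
v = R·ω = -1.0000·-2.0000 = 2.0000

v = 2.0000, ω = -2.0000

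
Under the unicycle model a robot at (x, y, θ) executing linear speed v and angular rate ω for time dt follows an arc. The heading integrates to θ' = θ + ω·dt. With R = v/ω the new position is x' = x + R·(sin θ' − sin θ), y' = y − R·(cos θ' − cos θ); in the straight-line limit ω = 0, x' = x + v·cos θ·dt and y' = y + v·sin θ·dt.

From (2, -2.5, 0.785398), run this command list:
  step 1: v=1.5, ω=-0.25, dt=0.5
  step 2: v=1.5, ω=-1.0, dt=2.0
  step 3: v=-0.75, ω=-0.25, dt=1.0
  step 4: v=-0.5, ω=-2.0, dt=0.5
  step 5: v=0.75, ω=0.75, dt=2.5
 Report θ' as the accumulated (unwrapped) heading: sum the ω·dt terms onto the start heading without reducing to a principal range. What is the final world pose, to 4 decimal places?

(4.8509, -3.4999, -0.7146)

step 1: θ'=0.6604 (R=-6.0000) → pose (2.5621, -2.0042, 0.6604)
step 2: θ'=-1.3396 (R=-1.5000) → pose (4.9423, -2.8451, -1.3396)
step 3: θ'=-1.5896 (R=3.0000) → pose (4.8630, -2.1012, -1.5896)
step 4: θ'=-2.5896 (R=0.2500) → pose (4.9819, -1.8931, -2.5896)
step 5: θ'=-0.7146 (R=1.0000) → pose (4.8509, -3.4999, -0.7146)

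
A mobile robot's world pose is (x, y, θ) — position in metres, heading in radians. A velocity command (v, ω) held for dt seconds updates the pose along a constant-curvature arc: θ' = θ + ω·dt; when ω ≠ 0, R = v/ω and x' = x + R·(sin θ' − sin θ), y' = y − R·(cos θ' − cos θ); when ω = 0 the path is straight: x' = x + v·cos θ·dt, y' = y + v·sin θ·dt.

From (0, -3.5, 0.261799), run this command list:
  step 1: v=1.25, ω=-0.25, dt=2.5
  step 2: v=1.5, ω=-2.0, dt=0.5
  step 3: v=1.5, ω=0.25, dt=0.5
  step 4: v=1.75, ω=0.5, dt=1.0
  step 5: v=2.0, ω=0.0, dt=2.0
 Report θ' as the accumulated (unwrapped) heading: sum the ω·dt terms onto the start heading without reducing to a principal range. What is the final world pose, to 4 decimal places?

(7.6494, -9.0626, -0.7382)

step 1: θ'=-0.3632 (R=-5.0000) → pose (3.0704, -3.6558, -0.3632)
step 2: θ'=-1.3632 (R=-0.7500) → pose (3.5379, -4.2023, -1.3632)
step 3: θ'=-1.2382 (R=6.0000) → pose (3.7379, -4.9246, -1.2382)
step 4: θ'=-0.7382 (R=3.5000) → pose (4.6907, -6.3708, -0.7382)
step 5: θ'=-0.7382 (straight) → pose (7.6494, -9.0626, -0.7382)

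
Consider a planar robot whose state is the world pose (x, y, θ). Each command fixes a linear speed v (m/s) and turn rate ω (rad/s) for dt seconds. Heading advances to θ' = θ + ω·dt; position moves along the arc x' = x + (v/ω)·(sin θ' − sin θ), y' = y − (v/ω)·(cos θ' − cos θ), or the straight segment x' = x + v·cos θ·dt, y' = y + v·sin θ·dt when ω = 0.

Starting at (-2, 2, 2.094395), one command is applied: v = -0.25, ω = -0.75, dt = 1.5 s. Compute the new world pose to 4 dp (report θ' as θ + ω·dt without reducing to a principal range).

θ' = 2.0944 + -0.75·1.5 = 0.9694
R = v/ω = -0.25/-0.75 = 0.3333
x' = -2 + 0.3333·(sin 0.9694 − sin 2.0944) = -2.0138
y' = 2 − 0.3333·(cos 0.9694 − cos 2.0944) = 1.6447

(-2.0138, 1.6447, 0.9694)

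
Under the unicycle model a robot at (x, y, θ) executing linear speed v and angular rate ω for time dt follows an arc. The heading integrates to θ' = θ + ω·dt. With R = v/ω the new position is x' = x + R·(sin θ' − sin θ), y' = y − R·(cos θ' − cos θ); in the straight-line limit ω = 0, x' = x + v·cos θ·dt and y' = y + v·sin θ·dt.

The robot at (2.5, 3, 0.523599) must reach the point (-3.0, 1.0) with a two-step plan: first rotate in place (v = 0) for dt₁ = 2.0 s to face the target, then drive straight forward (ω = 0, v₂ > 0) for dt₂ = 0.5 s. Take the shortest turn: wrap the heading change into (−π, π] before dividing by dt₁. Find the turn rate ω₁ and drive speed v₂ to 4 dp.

heading to target = atan2(1−3, -3−2.5) = -2.7928
Δθ = wrap(-2.7928 − 0.5236) = 2.9668; ω₁ = Δθ/dt₁ = 1.4834
distance = √((-3−2.5)² + (1−3)²) = 5.8523; v₂ = distance/dt₂ = 11.7047

ω₁ = 1.4834, v₂ = 11.7047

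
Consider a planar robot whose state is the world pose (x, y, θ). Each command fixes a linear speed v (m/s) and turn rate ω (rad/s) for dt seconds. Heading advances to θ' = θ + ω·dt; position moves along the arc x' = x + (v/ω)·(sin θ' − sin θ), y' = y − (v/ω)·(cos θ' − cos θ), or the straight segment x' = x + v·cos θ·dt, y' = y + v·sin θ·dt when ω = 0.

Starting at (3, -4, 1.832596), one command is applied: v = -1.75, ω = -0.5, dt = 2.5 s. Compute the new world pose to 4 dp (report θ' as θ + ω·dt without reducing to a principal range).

θ' = 1.8326 + -0.5·2.5 = 0.5826
R = v/ω = -1.75/-0.5 = 3.5000
x' = 3 + 3.5000·(sin 0.5826 − sin 1.8326) = 1.5449
y' = -4 − 3.5000·(cos 0.5826 − cos 1.8326) = -7.8285

(1.5449, -7.8285, 0.5826)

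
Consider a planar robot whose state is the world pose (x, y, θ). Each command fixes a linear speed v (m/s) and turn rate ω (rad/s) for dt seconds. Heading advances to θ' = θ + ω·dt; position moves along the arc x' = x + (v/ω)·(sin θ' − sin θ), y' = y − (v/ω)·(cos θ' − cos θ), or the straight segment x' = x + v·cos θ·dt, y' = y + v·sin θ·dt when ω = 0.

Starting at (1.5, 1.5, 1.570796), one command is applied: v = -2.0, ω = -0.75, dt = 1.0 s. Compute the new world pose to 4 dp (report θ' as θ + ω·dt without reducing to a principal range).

θ' = 1.5708 + -0.75·1.0 = 0.8208
R = v/ω = -2.0/-0.75 = 2.6667
x' = 1.5 + 2.6667·(sin 0.8208 − sin 1.5708) = 0.7845
y' = 1.5 − 2.6667·(cos 0.8208 − cos 1.5708) = -0.3177

(0.7845, -0.3177, 0.8208)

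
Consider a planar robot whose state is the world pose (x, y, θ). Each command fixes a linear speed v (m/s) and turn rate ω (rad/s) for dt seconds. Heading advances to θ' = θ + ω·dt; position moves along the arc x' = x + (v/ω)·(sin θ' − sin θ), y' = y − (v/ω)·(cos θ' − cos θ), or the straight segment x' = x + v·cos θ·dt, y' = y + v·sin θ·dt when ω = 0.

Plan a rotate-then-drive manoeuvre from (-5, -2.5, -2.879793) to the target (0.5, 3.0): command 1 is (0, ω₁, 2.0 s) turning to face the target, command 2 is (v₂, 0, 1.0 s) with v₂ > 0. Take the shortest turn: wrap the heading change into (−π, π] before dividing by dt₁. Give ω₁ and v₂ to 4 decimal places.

ω₁ = -1.3090, v₂ = 7.7782

heading to target = atan2(3−-2.5, 0.5−-5) = 0.7854
Δθ = wrap(0.7854 − -2.8798) = -2.6180; ω₁ = Δθ/dt₁ = -1.3090
distance = √((0.5−-5)² + (3−-2.5)²) = 7.7782; v₂ = distance/dt₂ = 7.7782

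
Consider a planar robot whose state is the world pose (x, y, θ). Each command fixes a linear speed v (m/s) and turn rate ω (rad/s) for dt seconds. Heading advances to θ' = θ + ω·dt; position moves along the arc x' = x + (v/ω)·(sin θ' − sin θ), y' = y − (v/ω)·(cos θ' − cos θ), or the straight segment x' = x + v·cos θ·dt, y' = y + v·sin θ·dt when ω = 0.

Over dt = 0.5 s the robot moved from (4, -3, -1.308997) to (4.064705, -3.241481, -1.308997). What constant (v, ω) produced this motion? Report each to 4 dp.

Δθ = -1.308997 − -1.308997 = 0.000000
ω = Δθ/dt = 0.000000/0.5 = 0.0000
ω = 0 → v = (Δx·cos θ + Δy·sin θ)/dt = 0.5000

v = 0.5000, ω = 0.0000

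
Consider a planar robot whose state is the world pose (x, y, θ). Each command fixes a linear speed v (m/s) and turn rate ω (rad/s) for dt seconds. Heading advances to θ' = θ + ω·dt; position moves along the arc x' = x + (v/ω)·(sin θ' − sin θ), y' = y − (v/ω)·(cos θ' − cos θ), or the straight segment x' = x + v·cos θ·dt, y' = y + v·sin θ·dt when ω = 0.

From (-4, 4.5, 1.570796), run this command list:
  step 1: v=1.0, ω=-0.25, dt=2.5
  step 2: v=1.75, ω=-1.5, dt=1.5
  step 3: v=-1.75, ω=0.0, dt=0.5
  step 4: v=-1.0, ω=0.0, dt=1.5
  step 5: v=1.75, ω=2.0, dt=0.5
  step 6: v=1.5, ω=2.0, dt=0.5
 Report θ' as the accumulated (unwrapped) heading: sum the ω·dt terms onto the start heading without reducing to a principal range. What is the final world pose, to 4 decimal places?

(-0.5106, 8.2918, 0.6958)

step 1: θ'=0.9458 (R=-4.0000) → pose (-3.2439, 6.8404, 0.9458)
step 2: θ'=-1.3042 (R=-1.1667) → pose (-1.1723, 6.4651, -1.3042)
step 3: θ'=-1.3042 (straight) → pose (-1.4028, 7.3092, -1.3042)
step 4: θ'=-1.3042 (straight) → pose (-1.7980, 8.7562, -1.3042)
step 5: θ'=-0.3042 (R=0.8750) → pose (-1.2160, 8.1519, -0.3042)
step 6: θ'=0.6958 (R=0.7500) → pose (-0.5106, 8.2918, 0.6958)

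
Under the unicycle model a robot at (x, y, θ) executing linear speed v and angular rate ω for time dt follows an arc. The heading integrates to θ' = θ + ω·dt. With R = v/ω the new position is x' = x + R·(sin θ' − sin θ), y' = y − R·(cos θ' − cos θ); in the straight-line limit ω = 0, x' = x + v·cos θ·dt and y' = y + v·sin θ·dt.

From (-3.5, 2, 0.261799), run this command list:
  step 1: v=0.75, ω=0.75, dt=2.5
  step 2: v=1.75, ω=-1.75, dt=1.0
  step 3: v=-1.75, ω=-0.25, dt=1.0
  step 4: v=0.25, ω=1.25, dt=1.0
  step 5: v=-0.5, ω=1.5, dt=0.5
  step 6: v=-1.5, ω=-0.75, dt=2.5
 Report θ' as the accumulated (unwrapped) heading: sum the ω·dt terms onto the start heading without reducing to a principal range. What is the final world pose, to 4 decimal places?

(-5.0887, 1.4302, 0.2618)

step 1: θ'=2.1368 (R=1.0000) → pose (-2.9148, 3.5022, 2.1368)
step 2: θ'=0.3868 (R=-1.0000) → pose (-2.4479, 4.9646, 0.3868)
step 3: θ'=0.1368 (R=7.0000) → pose (-4.1339, 4.5128, 0.1368)
step 4: θ'=1.3868 (R=0.2000) → pose (-3.9646, 4.6744, 1.3868)
step 5: θ'=2.1368 (R=-0.3333) → pose (-3.9182, 4.4346, 2.1368)
step 6: θ'=0.2618 (R=2.0000) → pose (-5.0887, 1.4302, 0.2618)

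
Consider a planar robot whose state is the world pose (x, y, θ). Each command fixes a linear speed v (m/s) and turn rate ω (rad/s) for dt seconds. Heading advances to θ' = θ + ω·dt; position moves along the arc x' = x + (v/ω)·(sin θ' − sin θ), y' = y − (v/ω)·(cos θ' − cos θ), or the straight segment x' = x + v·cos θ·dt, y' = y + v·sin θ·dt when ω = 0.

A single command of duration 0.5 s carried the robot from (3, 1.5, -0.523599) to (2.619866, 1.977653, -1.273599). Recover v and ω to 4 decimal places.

Δθ = -1.273599 − -0.523599 = -0.750000
ω = Δθ/dt = -0.750000/0.5 = -1.5000
R = −Δy/(cos θ' − cos θ) = 0.8333
v = R·ω = 0.8333·-1.5000 = -1.2500

v = -1.2500, ω = -1.5000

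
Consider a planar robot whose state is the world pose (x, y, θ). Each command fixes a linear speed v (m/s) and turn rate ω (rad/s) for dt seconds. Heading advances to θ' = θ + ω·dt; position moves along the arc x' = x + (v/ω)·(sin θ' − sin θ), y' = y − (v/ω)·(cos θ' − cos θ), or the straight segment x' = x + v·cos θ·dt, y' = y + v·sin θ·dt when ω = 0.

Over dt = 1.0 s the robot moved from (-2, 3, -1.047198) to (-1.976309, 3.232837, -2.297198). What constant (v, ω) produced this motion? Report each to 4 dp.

v = -0.2500, ω = -1.2500

Δθ = -2.297198 − -1.047198 = -1.250000
ω = Δθ/dt = -1.250000/1.0 = -1.2500
R = −Δy/(cos θ' − cos θ) = 0.2000
v = R·ω = 0.2000·-1.2500 = -0.2500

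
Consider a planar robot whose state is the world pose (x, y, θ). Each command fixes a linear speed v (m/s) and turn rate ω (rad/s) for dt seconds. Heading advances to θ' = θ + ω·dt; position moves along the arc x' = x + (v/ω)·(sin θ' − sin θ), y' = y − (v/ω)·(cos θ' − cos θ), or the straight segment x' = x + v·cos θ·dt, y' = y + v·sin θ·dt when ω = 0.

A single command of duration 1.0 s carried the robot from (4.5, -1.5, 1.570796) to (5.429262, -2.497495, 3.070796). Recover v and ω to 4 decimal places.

Δθ = 3.070796 − 1.570796 = 1.500000
ω = Δθ/dt = 1.500000/1.0 = 1.5000
R = −Δy/(cos θ' − cos θ) = -1.0000
v = R·ω = -1.0000·1.5000 = -1.5000

v = -1.5000, ω = 1.5000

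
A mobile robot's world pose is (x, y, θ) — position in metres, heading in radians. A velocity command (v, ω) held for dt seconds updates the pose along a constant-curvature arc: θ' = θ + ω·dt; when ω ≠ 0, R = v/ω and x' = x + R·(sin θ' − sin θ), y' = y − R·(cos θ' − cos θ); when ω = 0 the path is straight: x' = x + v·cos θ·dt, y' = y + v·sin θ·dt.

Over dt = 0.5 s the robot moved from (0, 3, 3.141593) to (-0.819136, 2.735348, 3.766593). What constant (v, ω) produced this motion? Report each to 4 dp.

Δθ = 3.766593 − 3.141593 = 0.625000
ω = Δθ/dt = 0.625000/0.5 = 1.2500
R = Δx/(sin θ' − sin θ) = 1.4000
v = R·ω = 1.4000·1.2500 = 1.7500

v = 1.7500, ω = 1.2500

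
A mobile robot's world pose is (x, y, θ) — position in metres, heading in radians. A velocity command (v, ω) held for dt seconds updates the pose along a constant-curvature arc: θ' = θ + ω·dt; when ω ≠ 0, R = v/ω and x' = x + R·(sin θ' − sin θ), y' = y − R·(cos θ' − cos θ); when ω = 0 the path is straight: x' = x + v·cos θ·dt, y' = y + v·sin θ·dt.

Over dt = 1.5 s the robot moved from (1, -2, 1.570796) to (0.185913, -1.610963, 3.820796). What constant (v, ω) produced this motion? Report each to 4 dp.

v = 0.7500, ω = 1.5000

Δθ = 3.820796 − 1.570796 = 2.250000
ω = Δθ/dt = 2.250000/1.5 = 1.5000
R = Δx/(sin θ' − sin θ) = 0.5000
v = R·ω = 0.5000·1.5000 = 0.7500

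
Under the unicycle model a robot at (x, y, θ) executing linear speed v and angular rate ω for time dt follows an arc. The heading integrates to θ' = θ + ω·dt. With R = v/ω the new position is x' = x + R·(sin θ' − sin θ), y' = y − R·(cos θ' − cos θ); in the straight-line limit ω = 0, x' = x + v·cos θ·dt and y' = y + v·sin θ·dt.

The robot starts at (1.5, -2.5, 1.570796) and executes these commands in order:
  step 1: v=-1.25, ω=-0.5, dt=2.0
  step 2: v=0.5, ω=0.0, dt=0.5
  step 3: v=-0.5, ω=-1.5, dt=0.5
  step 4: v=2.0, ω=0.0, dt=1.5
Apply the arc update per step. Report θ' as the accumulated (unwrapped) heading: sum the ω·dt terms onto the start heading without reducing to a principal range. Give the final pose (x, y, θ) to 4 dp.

step 1: θ'=0.5708 (R=2.5000) → pose (0.3508, -4.6037, 0.5708)
step 2: θ'=0.5708 (straight) → pose (0.5611, -4.4686, 0.5708)
step 3: θ'=-0.1792 (R=0.3333) → pose (0.3216, -4.5161, -0.1792)
step 4: θ'=-0.1792 (straight) → pose (3.2736, -5.0508, -0.1792)

(3.2736, -5.0508, -0.1792)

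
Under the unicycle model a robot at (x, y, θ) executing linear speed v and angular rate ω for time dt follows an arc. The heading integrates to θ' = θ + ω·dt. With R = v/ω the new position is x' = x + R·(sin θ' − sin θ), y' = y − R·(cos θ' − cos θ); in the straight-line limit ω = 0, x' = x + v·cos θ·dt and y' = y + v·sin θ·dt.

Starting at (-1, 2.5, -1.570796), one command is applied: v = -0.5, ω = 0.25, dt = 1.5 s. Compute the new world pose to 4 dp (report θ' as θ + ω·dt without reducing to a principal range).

θ' = -1.5708 + 0.25·1.5 = -1.1958
R = v/ω = -0.5/0.25 = -2.0000
x' = -1 + -2.0000·(sin -1.1958 − sin -1.5708) = -1.1390
y' = 2.5 − -2.0000·(cos -1.1958 − cos -1.5708) = 3.2325

(-1.1390, 3.2325, -1.1958)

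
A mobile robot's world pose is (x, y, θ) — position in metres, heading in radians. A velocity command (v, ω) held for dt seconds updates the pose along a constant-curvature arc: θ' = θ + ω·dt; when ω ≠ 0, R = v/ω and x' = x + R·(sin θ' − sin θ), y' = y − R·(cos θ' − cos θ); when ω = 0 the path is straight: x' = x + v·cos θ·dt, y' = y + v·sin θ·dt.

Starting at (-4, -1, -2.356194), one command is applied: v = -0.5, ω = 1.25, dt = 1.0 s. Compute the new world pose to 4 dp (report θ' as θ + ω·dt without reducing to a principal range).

θ' = -2.3562 + 1.25·1.0 = -1.1062
R = v/ω = -0.5/1.25 = -0.4000
x' = -4 + -0.4000·(sin -1.1062 − sin -2.3562) = -3.9252
y' = -1 − -0.4000·(cos -1.1062 − cos -2.3562) = -0.5379

(-3.9252, -0.5379, -1.1062)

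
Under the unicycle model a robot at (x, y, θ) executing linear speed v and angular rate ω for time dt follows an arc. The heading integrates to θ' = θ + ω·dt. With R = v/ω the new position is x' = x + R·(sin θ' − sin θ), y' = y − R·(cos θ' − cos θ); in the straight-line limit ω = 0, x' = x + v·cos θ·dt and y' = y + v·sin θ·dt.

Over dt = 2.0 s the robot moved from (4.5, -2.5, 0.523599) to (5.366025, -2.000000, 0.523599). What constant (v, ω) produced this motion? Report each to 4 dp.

Δθ = 0.523599 − 0.523599 = 0.000000
ω = Δθ/dt = 0.000000/2.0 = 0.0000
ω = 0 → v = (Δx·cos θ + Δy·sin θ)/dt = 0.5000

v = 0.5000, ω = 0.0000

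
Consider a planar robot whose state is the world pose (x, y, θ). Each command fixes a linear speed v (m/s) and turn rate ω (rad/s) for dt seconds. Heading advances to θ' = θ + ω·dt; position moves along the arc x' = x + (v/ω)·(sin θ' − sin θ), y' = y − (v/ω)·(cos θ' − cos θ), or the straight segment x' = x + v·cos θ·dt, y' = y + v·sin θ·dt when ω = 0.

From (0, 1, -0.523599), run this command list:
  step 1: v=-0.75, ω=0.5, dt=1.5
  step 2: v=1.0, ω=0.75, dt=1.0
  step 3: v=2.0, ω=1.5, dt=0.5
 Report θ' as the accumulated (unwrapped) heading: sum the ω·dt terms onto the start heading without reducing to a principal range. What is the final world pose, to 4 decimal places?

step 1: θ'=0.2264 (R=-1.5000) → pose (-1.0867, 1.1627, 0.2264)
step 2: θ'=0.9764 (R=1.3333) → pose (-0.2814, 1.7153, 0.9764)
step 3: θ'=1.7264 (R=1.3333) → pose (-0.0688, 2.6686, 1.7264)

(-0.0688, 2.6686, 1.7264)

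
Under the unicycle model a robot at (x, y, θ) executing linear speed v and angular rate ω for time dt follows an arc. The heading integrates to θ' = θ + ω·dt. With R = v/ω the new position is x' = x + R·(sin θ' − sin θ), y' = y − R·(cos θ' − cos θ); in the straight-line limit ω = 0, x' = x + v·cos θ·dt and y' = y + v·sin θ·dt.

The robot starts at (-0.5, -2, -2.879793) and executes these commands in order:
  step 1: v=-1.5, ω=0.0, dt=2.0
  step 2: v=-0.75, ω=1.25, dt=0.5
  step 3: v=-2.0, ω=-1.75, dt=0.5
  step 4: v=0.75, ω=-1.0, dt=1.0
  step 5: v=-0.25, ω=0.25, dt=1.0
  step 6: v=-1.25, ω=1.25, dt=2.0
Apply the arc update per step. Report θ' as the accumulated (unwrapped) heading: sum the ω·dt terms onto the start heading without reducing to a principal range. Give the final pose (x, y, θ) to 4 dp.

step 1: θ'=-2.8798 (straight) → pose (2.3978, -1.2235, -2.8798)
step 2: θ'=-2.2548 (R=-0.6000) → pose (2.7075, -1.0231, -2.2548)
step 3: θ'=-3.1298 (R=1.1429) → pose (3.5798, -0.6025, -3.1298)
step 4: θ'=-4.1298 (R=-0.7500) → pose (2.9447, -0.2652, -4.1298)
step 5: θ'=-3.8798 (R=-1.0000) → pose (3.1068, -0.4547, -3.8798)
step 6: θ'=-1.3798 (R=-1.0000) → pose (4.7615, 0.4748, -1.3798)

(4.7615, 0.4748, -1.3798)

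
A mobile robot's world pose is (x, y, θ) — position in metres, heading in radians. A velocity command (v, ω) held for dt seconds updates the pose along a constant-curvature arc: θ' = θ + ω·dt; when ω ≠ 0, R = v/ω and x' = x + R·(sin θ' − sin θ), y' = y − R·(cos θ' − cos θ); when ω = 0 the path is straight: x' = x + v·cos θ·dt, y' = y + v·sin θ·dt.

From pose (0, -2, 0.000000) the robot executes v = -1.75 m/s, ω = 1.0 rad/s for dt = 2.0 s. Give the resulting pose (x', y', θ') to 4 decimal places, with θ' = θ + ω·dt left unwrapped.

θ' = 0.0000 + 1.0·2.0 = 2.0000
R = v/ω = -1.75/1.0 = -1.7500
x' = 0 + -1.7500·(sin 2.0000 − sin 0.0000) = -1.5913
y' = -2 − -1.7500·(cos 2.0000 − cos 0.0000) = -4.4783

(-1.5913, -4.4783, 2.0000)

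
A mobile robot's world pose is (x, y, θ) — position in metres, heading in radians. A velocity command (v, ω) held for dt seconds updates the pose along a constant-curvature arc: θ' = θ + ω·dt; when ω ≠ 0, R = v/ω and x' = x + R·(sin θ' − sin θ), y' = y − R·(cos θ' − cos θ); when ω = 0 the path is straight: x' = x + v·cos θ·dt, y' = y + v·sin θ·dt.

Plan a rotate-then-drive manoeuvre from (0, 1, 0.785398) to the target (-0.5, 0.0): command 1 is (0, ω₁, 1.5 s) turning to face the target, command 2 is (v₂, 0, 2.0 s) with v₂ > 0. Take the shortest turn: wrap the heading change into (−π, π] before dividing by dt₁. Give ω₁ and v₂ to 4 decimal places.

ω₁ = -1.8799, v₂ = 0.5590

heading to target = atan2(0−1, -0.5−0) = -2.0344
Δθ = wrap(-2.0344 − 0.7854) = -2.8198; ω₁ = Δθ/dt₁ = -1.8799
distance = √((-0.5−0)² + (0−1)²) = 1.1180; v₂ = distance/dt₂ = 0.5590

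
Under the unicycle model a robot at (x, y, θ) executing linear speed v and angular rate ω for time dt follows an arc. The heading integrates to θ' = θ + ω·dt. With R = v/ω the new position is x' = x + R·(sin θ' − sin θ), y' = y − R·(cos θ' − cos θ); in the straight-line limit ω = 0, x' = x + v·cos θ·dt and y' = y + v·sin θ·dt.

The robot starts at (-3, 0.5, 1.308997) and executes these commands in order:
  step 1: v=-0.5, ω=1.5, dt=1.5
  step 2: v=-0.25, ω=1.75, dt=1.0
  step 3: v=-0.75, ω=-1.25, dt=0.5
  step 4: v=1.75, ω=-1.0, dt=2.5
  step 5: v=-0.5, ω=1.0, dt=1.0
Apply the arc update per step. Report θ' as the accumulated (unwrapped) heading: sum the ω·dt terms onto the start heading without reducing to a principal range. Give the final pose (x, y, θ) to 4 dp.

(-5.3364, -0.4952, 3.1840)

step 1: θ'=3.5590 (R=-0.3333) → pose (-2.5429, 0.1090, 3.5590)
step 2: θ'=5.3090 (R=-0.1429) → pose (-2.4826, 0.3199, 5.3090)
step 3: θ'=4.6840 (R=0.6000) → pose (-2.5860, 0.6740, 4.6840)
step 4: θ'=2.1840 (R=-1.7500) → pose (-5.7665, -0.2834, 2.1840)
step 5: θ'=3.1840 (R=-0.5000) → pose (-5.3364, -0.4952, 3.1840)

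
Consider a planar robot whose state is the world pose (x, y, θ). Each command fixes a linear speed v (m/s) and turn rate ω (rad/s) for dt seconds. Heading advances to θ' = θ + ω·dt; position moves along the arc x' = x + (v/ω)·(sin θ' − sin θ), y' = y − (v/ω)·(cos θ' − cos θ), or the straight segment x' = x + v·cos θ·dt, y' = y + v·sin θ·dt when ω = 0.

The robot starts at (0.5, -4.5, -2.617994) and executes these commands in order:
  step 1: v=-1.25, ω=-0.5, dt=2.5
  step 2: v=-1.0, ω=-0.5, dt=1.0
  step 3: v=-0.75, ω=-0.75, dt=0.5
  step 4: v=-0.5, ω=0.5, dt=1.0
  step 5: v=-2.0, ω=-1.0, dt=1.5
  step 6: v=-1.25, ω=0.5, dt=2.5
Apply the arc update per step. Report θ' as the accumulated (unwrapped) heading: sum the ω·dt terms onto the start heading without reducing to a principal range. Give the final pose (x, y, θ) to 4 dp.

step 1: θ'=-3.8680 (R=2.5000) → pose (3.4105, -4.7961, -3.8680)
step 2: θ'=-4.3680 (R=2.0000) → pose (3.9647, -5.6160, -4.3680)
step 3: θ'=-4.7430 (R=1.0000) → pose (4.0229, -5.9843, -4.7430)
step 4: θ'=-4.2430 (R=-1.0000) → pose (4.1306, -6.4672, -4.2430)
step 5: θ'=-5.7430 (R=2.0000) → pose (3.3755, -9.0871, -5.7430)
step 6: θ'=-4.4930 (R=-2.5000) → pose (2.2212, -11.7752, -4.4930)

(2.2212, -11.7752, -4.4930)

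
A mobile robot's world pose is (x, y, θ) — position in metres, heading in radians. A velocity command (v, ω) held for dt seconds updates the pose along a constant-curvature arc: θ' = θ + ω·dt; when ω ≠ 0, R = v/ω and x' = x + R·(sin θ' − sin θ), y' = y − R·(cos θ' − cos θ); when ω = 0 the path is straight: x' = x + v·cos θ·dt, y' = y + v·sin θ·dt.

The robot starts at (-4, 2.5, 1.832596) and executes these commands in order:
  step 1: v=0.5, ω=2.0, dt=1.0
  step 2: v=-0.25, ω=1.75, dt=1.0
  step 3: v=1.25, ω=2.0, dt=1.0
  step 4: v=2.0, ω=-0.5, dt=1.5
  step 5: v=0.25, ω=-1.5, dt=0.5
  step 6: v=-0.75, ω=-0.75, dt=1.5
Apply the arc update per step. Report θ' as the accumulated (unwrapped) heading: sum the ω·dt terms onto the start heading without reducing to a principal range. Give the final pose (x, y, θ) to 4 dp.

step 1: θ'=3.8326 (R=0.2500) → pose (-4.4008, 2.6279, 3.8326)
step 2: θ'=5.5826 (R=-0.1429) → pose (-4.3998, 2.8472, 5.5826)
step 3: θ'=7.5826 (R=0.6250) → pose (-3.3947, 3.1575, 7.5826)
step 4: θ'=6.8326 (R=-4.0000) → pose (-1.6299, 5.4966, 6.8326)
step 5: θ'=6.0826 (R=-0.1667) → pose (-1.5096, 5.5177, 6.0826)
step 6: θ'=4.9576 (R=1.0000) → pose (-2.2805, 6.2549, 4.9576)

(-2.2805, 6.2549, 4.9576)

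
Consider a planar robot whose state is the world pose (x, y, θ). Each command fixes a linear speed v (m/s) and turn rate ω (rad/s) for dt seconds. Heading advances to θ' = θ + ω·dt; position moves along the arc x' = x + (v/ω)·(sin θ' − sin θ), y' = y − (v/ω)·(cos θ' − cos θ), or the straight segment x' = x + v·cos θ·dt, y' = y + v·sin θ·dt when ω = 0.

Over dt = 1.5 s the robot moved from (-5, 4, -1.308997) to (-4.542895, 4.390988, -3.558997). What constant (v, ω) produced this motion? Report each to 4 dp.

v = -0.5000, ω = -1.5000

Δθ = -3.558997 − -1.308997 = -2.250000
ω = Δθ/dt = -2.250000/1.5 = -1.5000
R = Δx/(sin θ' − sin θ) = 0.3333
v = R·ω = 0.3333·-1.5000 = -0.5000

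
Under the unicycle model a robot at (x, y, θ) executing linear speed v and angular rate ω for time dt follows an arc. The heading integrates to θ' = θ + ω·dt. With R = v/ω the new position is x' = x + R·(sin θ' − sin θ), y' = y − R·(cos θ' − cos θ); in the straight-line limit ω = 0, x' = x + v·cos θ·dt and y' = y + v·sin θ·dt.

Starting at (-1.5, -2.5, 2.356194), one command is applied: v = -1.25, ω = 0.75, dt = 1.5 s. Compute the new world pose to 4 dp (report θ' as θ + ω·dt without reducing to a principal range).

(0.2337, -2.8930, 3.4812)

θ' = 2.3562 + 0.75·1.5 = 3.4812
R = v/ω = -1.25/0.75 = -1.6667
x' = -1.5 + -1.6667·(sin 3.4812 − sin 2.3562) = 0.2337
y' = -2.5 − -1.6667·(cos 3.4812 − cos 2.3562) = -2.8930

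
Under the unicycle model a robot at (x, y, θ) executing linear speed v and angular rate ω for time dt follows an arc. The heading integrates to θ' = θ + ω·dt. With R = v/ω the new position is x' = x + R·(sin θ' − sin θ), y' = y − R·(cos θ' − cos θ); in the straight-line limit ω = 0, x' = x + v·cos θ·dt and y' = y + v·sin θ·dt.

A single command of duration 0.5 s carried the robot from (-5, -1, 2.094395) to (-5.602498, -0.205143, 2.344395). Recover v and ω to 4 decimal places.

v = 2.0000, ω = 0.5000

Δθ = 2.344395 − 2.094395 = 0.250000
ω = Δθ/dt = 0.250000/0.5 = 0.5000
R = −Δy/(cos θ' − cos θ) = 4.0000
v = R·ω = 4.0000·0.5000 = 2.0000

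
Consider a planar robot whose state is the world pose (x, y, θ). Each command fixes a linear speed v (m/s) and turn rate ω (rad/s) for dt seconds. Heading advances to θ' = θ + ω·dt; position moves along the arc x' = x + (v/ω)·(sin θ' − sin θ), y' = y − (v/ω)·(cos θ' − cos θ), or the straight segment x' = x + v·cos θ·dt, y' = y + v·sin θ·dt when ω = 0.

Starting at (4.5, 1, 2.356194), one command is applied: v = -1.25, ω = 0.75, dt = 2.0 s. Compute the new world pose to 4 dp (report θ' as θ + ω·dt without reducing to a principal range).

(6.7707, 0.9196, 3.8562)

θ' = 2.3562 + 0.75·2.0 = 3.8562
R = v/ω = -1.25/0.75 = -1.6667
x' = 4.5 + -1.6667·(sin 3.8562 − sin 2.3562) = 6.7707
y' = 1 − -1.6667·(cos 3.8562 − cos 2.3562) = 0.9196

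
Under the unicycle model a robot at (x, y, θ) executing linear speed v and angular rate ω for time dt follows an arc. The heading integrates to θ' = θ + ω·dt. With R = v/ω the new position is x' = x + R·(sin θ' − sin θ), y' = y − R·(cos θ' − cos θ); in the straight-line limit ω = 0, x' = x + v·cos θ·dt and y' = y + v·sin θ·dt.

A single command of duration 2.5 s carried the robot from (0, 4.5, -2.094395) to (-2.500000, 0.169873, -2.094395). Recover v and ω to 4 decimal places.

v = 2.0000, ω = 0.0000

Δθ = -2.094395 − -2.094395 = 0.000000
ω = Δθ/dt = 0.000000/2.5 = 0.0000
ω = 0 → v = (Δx·cos θ + Δy·sin θ)/dt = 2.0000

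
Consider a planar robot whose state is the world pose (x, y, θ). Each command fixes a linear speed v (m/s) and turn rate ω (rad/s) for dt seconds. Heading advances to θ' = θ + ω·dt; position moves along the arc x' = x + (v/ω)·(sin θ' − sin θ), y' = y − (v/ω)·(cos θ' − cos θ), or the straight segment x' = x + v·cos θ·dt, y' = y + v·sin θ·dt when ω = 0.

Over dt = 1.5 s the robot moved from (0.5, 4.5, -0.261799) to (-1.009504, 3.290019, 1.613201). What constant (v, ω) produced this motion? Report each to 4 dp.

Δθ = 1.613201 − -0.261799 = 1.875000
ω = Δθ/dt = 1.875000/1.5 = 1.2500
R = Δx/(sin θ' − sin θ) = -1.2000
v = R·ω = -1.2000·1.2500 = -1.5000

v = -1.5000, ω = 1.2500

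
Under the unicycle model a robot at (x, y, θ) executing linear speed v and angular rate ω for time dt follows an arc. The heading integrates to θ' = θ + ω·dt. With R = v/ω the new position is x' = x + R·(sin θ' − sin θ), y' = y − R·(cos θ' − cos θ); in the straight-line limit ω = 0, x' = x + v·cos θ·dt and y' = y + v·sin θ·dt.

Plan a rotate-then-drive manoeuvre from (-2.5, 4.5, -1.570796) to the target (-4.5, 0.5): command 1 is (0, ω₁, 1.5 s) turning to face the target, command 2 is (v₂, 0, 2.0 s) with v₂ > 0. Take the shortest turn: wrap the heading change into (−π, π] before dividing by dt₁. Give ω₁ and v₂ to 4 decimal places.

ω₁ = -0.3091, v₂ = 2.2361

heading to target = atan2(0.5−4.5, -4.5−-2.5) = -2.0344
Δθ = wrap(-2.0344 − -1.5708) = -0.4636; ω₁ = Δθ/dt₁ = -0.3091
distance = √((-4.5−-2.5)² + (0.5−4.5)²) = 4.4721; v₂ = distance/dt₂ = 2.2361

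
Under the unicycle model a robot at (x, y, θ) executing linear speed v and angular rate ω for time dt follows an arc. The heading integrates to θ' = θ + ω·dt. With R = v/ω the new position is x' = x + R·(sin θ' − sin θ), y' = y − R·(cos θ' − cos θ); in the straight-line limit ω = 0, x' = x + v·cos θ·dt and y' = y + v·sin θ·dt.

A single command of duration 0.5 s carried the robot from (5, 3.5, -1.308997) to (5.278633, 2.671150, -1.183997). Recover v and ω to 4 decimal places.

v = 1.7500, ω = 0.2500

Δθ = -1.183997 − -1.308997 = 0.125000
ω = Δθ/dt = 0.125000/0.5 = 0.2500
R = −Δy/(cos θ' − cos θ) = 7.0000
v = R·ω = 7.0000·0.2500 = 1.7500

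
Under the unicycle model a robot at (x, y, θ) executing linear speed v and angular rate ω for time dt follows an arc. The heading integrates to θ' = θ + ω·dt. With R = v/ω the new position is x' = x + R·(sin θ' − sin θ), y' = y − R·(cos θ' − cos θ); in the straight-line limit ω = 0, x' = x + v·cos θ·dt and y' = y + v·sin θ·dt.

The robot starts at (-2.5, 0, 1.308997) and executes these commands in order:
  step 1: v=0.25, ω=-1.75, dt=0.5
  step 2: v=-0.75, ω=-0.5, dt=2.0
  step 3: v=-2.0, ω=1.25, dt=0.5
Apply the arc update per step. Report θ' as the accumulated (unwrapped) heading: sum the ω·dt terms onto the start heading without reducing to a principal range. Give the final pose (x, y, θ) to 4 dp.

step 1: θ'=0.4340 (R=-0.1429) → pose (-2.4221, 0.0926, 0.4340)
step 2: θ'=-0.5660 (R=1.5000) → pose (-3.8572, 0.1875, -0.5660)
step 3: θ'=0.0590 (R=-1.6000) → pose (-4.8096, 0.4342, 0.0590)

(-4.8096, 0.4342, 0.0590)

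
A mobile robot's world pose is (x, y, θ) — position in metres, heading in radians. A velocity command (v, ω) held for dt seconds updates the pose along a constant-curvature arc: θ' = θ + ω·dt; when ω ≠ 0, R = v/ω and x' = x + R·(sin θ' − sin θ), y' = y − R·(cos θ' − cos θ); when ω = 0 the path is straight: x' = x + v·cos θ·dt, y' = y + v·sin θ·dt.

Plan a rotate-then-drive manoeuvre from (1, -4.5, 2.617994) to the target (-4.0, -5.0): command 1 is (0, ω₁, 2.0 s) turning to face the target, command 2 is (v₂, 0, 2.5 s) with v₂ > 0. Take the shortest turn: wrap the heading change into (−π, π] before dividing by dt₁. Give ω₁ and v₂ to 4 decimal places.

ω₁ = 0.3116, v₂ = 2.0100

heading to target = atan2(-5−-4.5, -4−1) = -3.0419
Δθ = wrap(-3.0419 − 2.6180) = 0.6233; ω₁ = Δθ/dt₁ = 0.3116
distance = √((-4−1)² + (-5−-4.5)²) = 5.0249; v₂ = distance/dt₂ = 2.0100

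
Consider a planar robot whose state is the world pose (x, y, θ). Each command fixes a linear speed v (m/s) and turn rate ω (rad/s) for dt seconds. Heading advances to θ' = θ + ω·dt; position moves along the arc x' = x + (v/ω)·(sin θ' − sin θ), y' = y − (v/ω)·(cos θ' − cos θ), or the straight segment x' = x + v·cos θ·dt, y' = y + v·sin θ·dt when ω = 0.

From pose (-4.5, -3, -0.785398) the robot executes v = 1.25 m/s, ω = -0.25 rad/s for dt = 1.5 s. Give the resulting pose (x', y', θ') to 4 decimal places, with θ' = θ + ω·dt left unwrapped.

θ' = -0.7854 + -0.25·1.5 = -1.1604
R = v/ω = 1.25/-0.25 = -5.0000
x' = -4.5 + -5.0000·(sin -1.1604 − sin -0.7854) = -3.4507
y' = -3 − -5.0000·(cos -1.1604 − cos -0.7854) = -4.5407

(-3.4507, -4.5407, -1.1604)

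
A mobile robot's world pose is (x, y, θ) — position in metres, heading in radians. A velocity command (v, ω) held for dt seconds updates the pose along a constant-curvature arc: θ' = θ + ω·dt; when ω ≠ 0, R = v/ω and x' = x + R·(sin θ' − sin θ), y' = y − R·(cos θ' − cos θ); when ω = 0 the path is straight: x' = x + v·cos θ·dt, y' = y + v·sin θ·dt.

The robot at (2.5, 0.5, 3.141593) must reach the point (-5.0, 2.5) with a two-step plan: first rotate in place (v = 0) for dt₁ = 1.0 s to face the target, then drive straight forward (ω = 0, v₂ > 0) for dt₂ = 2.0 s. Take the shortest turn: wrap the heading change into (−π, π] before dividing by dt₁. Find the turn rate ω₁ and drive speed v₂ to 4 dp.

ω₁ = -0.2606, v₂ = 3.8810

heading to target = atan2(2.5−0.5, -5−2.5) = 2.8810
Δθ = wrap(2.8810 − 3.1416) = -0.2606; ω₁ = Δθ/dt₁ = -0.2606
distance = √((-5−2.5)² + (2.5−0.5)²) = 7.7621; v₂ = distance/dt₂ = 3.8810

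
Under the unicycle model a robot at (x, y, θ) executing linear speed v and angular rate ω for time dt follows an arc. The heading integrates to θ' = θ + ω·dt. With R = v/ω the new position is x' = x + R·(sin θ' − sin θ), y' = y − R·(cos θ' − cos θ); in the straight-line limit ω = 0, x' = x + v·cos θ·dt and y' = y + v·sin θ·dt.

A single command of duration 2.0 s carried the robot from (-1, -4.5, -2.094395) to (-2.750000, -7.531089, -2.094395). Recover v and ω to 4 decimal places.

Δθ = -2.094395 − -2.094395 = 0.000000
ω = Δθ/dt = 0.000000/2.0 = 0.0000
ω = 0 → v = (Δx·cos θ + Δy·sin θ)/dt = 1.7500

v = 1.7500, ω = 0.0000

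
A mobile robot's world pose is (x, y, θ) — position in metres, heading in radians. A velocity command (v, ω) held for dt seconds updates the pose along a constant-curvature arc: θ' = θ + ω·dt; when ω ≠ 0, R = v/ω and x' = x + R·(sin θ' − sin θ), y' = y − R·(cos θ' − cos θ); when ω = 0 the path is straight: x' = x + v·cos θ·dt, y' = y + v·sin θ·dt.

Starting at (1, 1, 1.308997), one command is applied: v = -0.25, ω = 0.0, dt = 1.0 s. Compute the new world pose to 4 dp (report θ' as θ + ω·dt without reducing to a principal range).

θ' = 1.3090 + 0.0·1.0 = 1.3090
ω = 0 → straight: x' = 1 + -0.25·cos(1.3090)·1.0 = 0.9353
y' = 1 + -0.25·sin(1.3090)·1.0 = 0.7585

(0.9353, 0.7585, 1.3090)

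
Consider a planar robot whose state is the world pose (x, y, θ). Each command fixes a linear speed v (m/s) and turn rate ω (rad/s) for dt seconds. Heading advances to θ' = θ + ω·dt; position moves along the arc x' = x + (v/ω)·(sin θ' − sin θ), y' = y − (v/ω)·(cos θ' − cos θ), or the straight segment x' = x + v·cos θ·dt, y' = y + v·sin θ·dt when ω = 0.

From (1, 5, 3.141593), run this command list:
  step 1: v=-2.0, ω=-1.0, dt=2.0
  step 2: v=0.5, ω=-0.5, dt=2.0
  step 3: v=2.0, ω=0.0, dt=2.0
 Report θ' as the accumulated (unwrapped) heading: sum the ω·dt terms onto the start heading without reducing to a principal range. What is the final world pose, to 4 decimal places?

(7.5467, 3.3060, 0.1416)

step 1: θ'=1.1416 (R=2.0000) → pose (2.8186, 2.1677, 1.1416)
step 2: θ'=0.1416 (R=-1.0000) → pose (3.5868, 2.7416, 0.1416)
step 3: θ'=0.1416 (straight) → pose (7.5467, 3.3060, 0.1416)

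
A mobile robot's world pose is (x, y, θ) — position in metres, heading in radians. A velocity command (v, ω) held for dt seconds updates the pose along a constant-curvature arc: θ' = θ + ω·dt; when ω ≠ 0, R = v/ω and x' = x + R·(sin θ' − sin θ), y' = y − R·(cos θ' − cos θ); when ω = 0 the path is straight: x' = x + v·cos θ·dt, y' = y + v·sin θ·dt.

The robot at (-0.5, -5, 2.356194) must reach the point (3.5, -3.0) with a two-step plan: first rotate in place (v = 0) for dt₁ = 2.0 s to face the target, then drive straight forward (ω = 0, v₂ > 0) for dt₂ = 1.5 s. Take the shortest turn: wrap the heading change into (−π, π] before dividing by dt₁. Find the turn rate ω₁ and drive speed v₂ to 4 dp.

heading to target = atan2(-3−-5, 3.5−-0.5) = 0.4636
Δθ = wrap(0.4636 − 2.3562) = -1.8925; ω₁ = Δθ/dt₁ = -0.9463
distance = √((3.5−-0.5)² + (-3−-5)²) = 4.4721; v₂ = distance/dt₂ = 2.9814

ω₁ = -0.9463, v₂ = 2.9814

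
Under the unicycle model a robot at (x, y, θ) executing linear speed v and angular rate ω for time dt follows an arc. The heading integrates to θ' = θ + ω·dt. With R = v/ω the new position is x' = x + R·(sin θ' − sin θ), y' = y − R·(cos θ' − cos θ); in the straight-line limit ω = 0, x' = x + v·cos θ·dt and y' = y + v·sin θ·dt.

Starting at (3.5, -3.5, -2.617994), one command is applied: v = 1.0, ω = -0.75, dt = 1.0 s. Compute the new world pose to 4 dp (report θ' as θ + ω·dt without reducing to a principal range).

(2.5340, -3.6446, -3.3680)

θ' = -2.6180 + -0.75·1.0 = -3.3680
R = v/ω = 1.0/-0.75 = -1.3333
x' = 3.5 + -1.3333·(sin -3.3680 − sin -2.6180) = 2.5340
y' = -3.5 − -1.3333·(cos -3.3680 − cos -2.6180) = -3.6446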